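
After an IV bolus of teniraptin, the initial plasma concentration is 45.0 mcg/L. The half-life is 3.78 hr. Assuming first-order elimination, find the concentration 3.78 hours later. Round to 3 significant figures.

22.5 mcg/L

k = ln 2 / 3.78 = 0.1834 hr⁻¹
C(t) = C₀ e^(−kt) = 45.0 × e^(−0.1834 × 3.78) = 45.0 × e^(−0.6931) = 45.0 × 0.5000 ≈ 22.5 mcg/L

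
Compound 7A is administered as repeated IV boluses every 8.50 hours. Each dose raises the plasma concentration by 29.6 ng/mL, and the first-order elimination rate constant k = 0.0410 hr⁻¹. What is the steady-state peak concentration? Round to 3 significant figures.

101 ng/mL

Fraction remaining after one interval: e^(−kτ) = e^(−0.04100 × 8.50) = 0.7057
R = 1 / (1 − 0.7057) = 3.398
Css,max = 29.6 × 3.398 ≈ 101 ng/mL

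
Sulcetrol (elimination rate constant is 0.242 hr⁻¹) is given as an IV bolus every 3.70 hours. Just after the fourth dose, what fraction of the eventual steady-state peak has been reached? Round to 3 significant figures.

f_n = 1 − e^(−nkτ) = 1 − e^(−4 × 0.2420 × 3.70) = 1 − e^(−3.582) = 1 − 0.02783 ≈ 0.972

0.972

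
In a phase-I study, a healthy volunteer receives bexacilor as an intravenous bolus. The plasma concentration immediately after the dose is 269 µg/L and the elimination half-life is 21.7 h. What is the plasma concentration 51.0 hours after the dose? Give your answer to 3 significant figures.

k = ln 2 / 21.7 = 0.03194 h⁻¹
C(t) = C₀ e^(−kt) = 269 × e^(−0.03194 × 51.0) = 269 × e^(−1.629) = 269 × 0.1961 ≈ 52.8 µg/L

52.8 µg/L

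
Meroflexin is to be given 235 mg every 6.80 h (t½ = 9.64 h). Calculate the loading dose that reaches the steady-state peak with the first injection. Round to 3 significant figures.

k = ln 2 / 9.64 = 0.07190 h⁻¹
Accumulation ratio R = 1 / (1 − e^(−kτ)) = 1 / (1 − e^(−0.07190×6.80)) = 1 / (1 − 0.6133) = 2.586
Loading dose = maintenance dose × R = 235 × 2.586 ≈ 608 mg

608 mg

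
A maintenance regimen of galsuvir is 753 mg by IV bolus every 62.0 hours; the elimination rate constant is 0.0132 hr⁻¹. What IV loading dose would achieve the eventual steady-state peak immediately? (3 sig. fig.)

1350 mg

Accumulation ratio R = 1 / (1 − e^(−kτ)) = 1 / (1 − e^(−0.01320×62.0)) = 1 / (1 − 0.4411) = 1.789
Loading dose = maintenance dose × R = 753 × 1.789 ≈ 1350 mg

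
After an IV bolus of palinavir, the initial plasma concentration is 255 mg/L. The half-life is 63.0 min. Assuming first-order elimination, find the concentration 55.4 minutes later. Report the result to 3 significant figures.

139 mg/L

k = ln 2 / 63.0 = 0.01100 min⁻¹
55.4 min is 0.8794 half-lives, so C = 255 × (1/2)^0.8794 = 255 × 0.5436 ≈ 139 mg/L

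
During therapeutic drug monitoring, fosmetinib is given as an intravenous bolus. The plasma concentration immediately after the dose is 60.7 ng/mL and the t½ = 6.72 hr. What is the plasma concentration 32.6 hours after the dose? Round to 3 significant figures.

k = ln 2 / 6.72 = 0.1031 hr⁻¹
32.6 hr is 4.851 half-lives, so C = 60.7 × (1/2)^4.851 = 60.7 × 0.03465 ≈ 2.10 ng/mL

2.10 ng/mL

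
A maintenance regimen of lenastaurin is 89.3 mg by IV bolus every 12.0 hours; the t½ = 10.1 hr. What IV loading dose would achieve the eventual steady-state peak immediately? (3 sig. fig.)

159 mg

k = ln 2 / 10.1 = 0.06863 hr⁻¹
Accumulation ratio R = 1 / (1 − e^(−kτ)) = 1 / (1 − e^(−0.06863×12.0)) = 1 / (1 − 0.4389) = 1.782
Loading dose = maintenance dose × R = 89.3 × 1.782 ≈ 159 mg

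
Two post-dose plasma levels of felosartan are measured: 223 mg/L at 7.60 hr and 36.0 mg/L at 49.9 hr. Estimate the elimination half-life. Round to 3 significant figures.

16.1 hours

k = ln(C₁/C₂) / (t₂ − t₁) = ln(223/36.0) / (49.9 − 7.60)
  = 1.824 / 42.30 = 0.04311 hr⁻¹
t½ = ln 2 / k = ln 2 / 0.04311 ≈ 16.1 hours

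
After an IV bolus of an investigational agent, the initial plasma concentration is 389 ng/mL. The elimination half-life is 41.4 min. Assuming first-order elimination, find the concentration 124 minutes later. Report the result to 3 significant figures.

48.8 ng/mL

k = ln 2 / 41.4 = 0.01674 min⁻¹
124 min is 2.995 half-lives, so C = 389 × (1/2)^2.995 = 389 × 0.1254 ≈ 48.8 ng/mL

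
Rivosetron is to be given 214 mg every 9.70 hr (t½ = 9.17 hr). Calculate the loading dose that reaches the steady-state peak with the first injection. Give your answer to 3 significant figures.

k = ln 2 / 9.17 = 0.07559 hr⁻¹
Accumulation ratio R = 1 / (1 − e^(−kτ)) = 1 / (1 − e^(−0.07559×9.70)) = 1 / (1 − 0.4804) = 1.924
Loading dose = maintenance dose × R = 214 × 1.924 ≈ 412 mg

412 mg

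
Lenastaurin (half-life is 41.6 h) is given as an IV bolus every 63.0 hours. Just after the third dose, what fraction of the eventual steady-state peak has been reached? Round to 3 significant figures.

0.957

k = ln 2 / 41.6 = 0.01666 h⁻¹
f_n = 1 − e^(−nkτ) = 1 − e^(−3 × 0.01666 × 63.0) = 1 − e^(−3.149) = 1 − 0.04289 ≈ 0.957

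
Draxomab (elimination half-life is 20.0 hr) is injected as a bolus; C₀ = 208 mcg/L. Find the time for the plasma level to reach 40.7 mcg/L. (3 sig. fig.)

k = ln 2 / 20.0 = 0.03466 hr⁻¹
C(t) = C₀ e^(−kt)  ⇒  t = ln(C₀/C) / k
t = ln(208/40.7) / 0.03466 = 1.631 / 0.03466 ≈ 47.1 hours

47.1 hours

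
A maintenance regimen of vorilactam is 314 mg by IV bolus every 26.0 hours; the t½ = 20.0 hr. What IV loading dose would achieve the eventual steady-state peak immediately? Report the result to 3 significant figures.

k = ln 2 / 20.0 = 0.03466 hr⁻¹
Accumulation ratio R = 1 / (1 − e^(−kτ)) = 1 / (1 − e^(−0.03466×26.0)) = 1 / (1 − 0.4061) = 1.684
Loading dose = maintenance dose × R = 314 × 1.684 ≈ 529 mg

529 mg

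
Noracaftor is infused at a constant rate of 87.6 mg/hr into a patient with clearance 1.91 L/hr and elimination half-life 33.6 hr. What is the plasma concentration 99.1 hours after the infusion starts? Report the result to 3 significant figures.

Css = rate / CL = 87.6 / 1.91 = 45.86 µg/mL
k = ln 2 / 33.6 = 0.02063 hr⁻¹
C(t) = Css (1 − e^(−kt)) = 45.86 × (1 − e^(−2.044)) = 45.86 × 0.8705 ≈ 39.9 µg/mL

39.9 µg/mL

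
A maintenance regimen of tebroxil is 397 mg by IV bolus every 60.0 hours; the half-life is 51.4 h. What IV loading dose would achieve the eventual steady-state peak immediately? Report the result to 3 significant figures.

k = ln 2 / 51.4 = 0.01349 h⁻¹
Accumulation ratio R = 1 / (1 − e^(−kτ)) = 1 / (1 − e^(−0.01349×60.0)) = 1 / (1 − 0.4452) = 1.803
Loading dose = maintenance dose × R = 397 × 1.803 ≈ 716 mg

716 mg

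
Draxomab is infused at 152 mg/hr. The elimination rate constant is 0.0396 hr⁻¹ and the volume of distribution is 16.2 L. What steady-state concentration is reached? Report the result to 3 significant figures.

CL = k · V = 0.0396 × 16.2 = 0.6415 L/hr
Css = rate / CL = 152 / 0.6415 ≈ 237 mg/L

237 mg/L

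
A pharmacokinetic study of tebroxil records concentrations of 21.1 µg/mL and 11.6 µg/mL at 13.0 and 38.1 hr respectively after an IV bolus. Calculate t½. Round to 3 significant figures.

29.1 hours

k = ln(C₁/C₂) / (t₂ − t₁) = ln(21.1/11.6) / (38.1 − 13.0)
  = 0.5983 / 25.10 = 0.02384 hr⁻¹
t½ = ln 2 / k = ln 2 / 0.02384 ≈ 29.1 hours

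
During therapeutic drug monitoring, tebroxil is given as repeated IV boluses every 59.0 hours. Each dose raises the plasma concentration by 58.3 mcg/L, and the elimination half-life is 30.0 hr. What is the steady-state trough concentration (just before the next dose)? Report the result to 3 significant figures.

k = ln 2 / 30.0 = 0.02310 hr⁻¹
Fraction remaining after one interval: e^(−kτ) = e^(−0.02310 × 59.0) = 0.2558
R = 1 / (1 − 0.2558) = 1.344
Css,max = 58.3 × 1.344 = 78.34 mcg/L
Css,min = Css,max × e^(−kτ) = 78.34 × 0.2558 ≈ 20.0 mcg/L

20.0 mcg/L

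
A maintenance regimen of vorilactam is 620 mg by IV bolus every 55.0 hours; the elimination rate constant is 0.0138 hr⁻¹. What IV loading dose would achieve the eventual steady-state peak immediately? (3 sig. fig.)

Accumulation ratio R = 1 / (1 − e^(−kτ)) = 1 / (1 − e^(−0.01380×55.0)) = 1 / (1 − 0.4681) = 1.880
Loading dose = maintenance dose × R = 620 × 1.880 ≈ 1170 mg

1170 mg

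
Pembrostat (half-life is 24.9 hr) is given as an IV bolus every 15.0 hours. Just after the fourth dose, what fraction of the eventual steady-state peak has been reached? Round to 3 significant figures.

0.812

k = ln 2 / 24.9 = 0.02784 hr⁻¹
f_n = 1 − e^(−nkτ) = 1 − e^(−4 × 0.02784 × 15.0) = 1 − e^(−1.670) = 1 − 0.1882 ≈ 0.812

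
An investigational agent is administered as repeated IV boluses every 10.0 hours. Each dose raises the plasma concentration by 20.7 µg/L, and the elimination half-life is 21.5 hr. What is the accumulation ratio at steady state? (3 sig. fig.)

3.63

k = ln 2 / 21.5 = 0.03224 hr⁻¹
Fraction remaining after one interval: e^(−kτ) = e^(−0.03224 × 10.0) = 0.7244
R = 1 / (1 − 0.7244) = 1 / 0.2756 ≈ 3.63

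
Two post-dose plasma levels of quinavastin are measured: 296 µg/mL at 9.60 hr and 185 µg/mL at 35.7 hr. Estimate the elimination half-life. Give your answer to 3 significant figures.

38.5 hours

k = ln(C₁/C₂) / (t₂ − t₁) = ln(296/185) / (35.7 − 9.60)
  = 0.4700 / 26.10 = 0.01801 hr⁻¹
t½ = ln 2 / k = ln 2 / 0.01801 ≈ 38.5 hours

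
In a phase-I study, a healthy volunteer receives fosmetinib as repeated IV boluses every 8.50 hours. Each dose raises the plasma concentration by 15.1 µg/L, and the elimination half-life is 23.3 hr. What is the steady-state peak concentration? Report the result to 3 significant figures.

67.6 µg/L

k = ln 2 / 23.3 = 0.02975 hr⁻¹
Fraction remaining after one interval: e^(−kτ) = e^(−0.02975 × 8.50) = 0.7766
R = 1 / (1 − 0.7766) = 4.476
Css,max = 15.1 × 4.476 ≈ 67.6 µg/L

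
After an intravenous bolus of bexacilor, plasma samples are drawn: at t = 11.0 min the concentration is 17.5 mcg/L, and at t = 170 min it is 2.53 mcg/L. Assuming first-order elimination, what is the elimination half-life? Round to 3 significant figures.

57.0 minutes

k = ln(C₁/C₂) / (t₂ − t₁) = ln(17.5/2.53) / (170 − 11.0)
  = 1.934 / 159.0 = 0.01216 min⁻¹
t½ = ln 2 / k = ln 2 / 0.01216 ≈ 57.0 minutes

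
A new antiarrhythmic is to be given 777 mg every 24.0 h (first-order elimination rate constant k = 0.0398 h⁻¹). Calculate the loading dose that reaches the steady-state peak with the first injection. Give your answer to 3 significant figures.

Accumulation ratio R = 1 / (1 − e^(−kτ)) = 1 / (1 − e^(−0.03980×24.0)) = 1 / (1 − 0.3847) = 1.625
Loading dose = maintenance dose × R = 777 × 1.625 ≈ 1260 mg

1260 mg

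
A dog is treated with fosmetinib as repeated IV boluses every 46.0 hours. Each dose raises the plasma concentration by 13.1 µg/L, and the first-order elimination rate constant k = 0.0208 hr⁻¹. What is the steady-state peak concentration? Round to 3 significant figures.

21.3 µg/L

Fraction remaining after one interval: e^(−kτ) = e^(−0.02080 × 46.0) = 0.3841
R = 1 / (1 − 0.3841) = 1.624
Css,max = 13.1 × 1.624 ≈ 21.3 µg/L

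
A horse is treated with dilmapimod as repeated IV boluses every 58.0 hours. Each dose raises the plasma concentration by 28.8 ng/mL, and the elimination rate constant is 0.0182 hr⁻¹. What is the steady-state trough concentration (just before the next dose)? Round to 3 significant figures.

15.4 ng/mL

Fraction remaining after one interval: e^(−kτ) = e^(−0.01820 × 58.0) = 0.3480
R = 1 / (1 − 0.3480) = 1.534
Css,max = 28.8 × 1.534 = 44.17 ng/mL
Css,min = Css,max × e^(−kτ) = 44.17 × 0.3480 ≈ 15.4 ng/mL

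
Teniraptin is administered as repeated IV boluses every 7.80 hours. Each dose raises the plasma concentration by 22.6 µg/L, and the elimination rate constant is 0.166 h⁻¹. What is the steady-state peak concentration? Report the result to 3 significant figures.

Fraction remaining after one interval: e^(−kτ) = e^(−0.1660 × 7.80) = 0.2740
R = 1 / (1 − 0.2740) = 1.377
Css,max = 22.6 × 1.377 ≈ 31.1 µg/L

31.1 µg/L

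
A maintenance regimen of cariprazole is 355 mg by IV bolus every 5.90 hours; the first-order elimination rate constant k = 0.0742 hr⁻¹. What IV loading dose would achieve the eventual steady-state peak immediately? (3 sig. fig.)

1000 mg

Accumulation ratio R = 1 / (1 − e^(−kτ)) = 1 / (1 − e^(−0.07420×5.90)) = 1 / (1 − 0.6455) = 2.821
Loading dose = maintenance dose × R = 355 × 2.821 ≈ 1000 mg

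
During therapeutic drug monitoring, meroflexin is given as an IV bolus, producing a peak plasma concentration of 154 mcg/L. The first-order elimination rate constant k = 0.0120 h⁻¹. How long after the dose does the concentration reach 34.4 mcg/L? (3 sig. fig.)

C(t) = C₀ e^(−kt)  ⇒  t = ln(C₀/C) / k
t = ln(154/34.4) / 0.01200 = 1.499 / 0.01200 ≈ 125 hours

125 hours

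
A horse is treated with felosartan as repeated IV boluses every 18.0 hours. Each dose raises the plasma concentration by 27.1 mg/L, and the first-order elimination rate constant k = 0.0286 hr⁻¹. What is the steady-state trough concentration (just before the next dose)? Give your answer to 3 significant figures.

Fraction remaining after one interval: e^(−kτ) = e^(−0.02860 × 18.0) = 0.5976
R = 1 / (1 − 0.5976) = 2.485
Css,max = 27.1 × 2.485 = 67.35 mg/L
Css,min = Css,max × e^(−kτ) = 67.35 × 0.5976 ≈ 40.2 mg/L

40.2 mg/L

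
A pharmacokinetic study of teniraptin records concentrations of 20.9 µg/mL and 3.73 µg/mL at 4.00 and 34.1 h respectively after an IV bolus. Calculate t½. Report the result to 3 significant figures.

12.1 hours

k = ln(C₁/C₂) / (t₂ − t₁) = ln(20.9/3.73) / (34.1 − 4.00)
  = 1.723 / 30.10 = 0.05725 h⁻¹
t½ = ln 2 / k = ln 2 / 0.05725 ≈ 12.1 hours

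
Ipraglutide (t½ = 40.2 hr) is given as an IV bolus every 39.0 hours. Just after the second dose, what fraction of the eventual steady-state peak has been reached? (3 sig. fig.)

0.739

k = ln 2 / 40.2 = 0.01724 hr⁻¹
f_n = 1 − e^(−nkτ) = 1 − e^(−2 × 0.01724 × 39.0) = 1 − e^(−1.345) = 1 − 0.2606 ≈ 0.739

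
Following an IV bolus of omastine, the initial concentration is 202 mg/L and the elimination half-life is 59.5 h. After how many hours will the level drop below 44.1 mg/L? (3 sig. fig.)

131 hours

k = ln 2 / 59.5 = 0.01165 h⁻¹
C(t) = C₀ e^(−kt)  ⇒  t = ln(C₀/C) / k
t = ln(202/44.1) / 0.01165 = 1.522 / 0.01165 ≈ 131 hours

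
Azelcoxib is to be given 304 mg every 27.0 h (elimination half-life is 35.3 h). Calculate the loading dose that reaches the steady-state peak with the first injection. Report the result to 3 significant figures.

k = ln 2 / 35.3 = 0.01964 h⁻¹
Accumulation ratio R = 1 / (1 − e^(−kτ)) = 1 / (1 − e^(−0.01964×27.0)) = 1 / (1 − 0.5885) = 2.430
Loading dose = maintenance dose × R = 304 × 2.430 ≈ 739 mg

739 mg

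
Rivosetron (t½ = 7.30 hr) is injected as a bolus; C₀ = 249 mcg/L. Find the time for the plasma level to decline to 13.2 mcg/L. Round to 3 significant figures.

30.9 hours

k = ln 2 / 7.30 = 0.09495 hr⁻¹
C(t) = C₀ e^(−kt)  ⇒  t = ln(C₀/C) / k
t = ln(249/13.2) / 0.09495 = 2.937 / 0.09495 ≈ 30.9 hours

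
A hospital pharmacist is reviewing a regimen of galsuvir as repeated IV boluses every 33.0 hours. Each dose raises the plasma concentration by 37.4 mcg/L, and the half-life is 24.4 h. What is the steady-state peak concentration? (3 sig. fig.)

k = ln 2 / 24.4 = 0.02841 h⁻¹
Fraction remaining after one interval: e^(−kτ) = e^(−0.02841 × 33.0) = 0.3916
R = 1 / (1 − 0.3916) = 1.644
Css,max = 37.4 × 1.644 ≈ 61.5 mcg/L

61.5 mcg/L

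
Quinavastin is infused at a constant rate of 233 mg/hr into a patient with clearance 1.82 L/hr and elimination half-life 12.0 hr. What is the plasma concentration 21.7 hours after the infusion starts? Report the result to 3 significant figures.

Css = rate / CL = 233 / 1.82 = 128.0 mg/L
k = ln 2 / 12.0 = 0.05776 hr⁻¹
C(t) = Css (1 − e^(−kt)) = 128.0 × (1 − e^(−1.253)) = 128.0 × 0.7145 ≈ 91.5 mg/L

91.5 mg/L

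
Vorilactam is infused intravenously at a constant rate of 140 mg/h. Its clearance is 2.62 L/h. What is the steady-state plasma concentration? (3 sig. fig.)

Css = infusion rate / CL = 140 / 2.62 ≈ 53.4 mg/L

53.4 mg/L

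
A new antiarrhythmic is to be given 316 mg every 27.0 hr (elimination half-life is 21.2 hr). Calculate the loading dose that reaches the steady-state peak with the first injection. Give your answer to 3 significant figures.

539 mg

k = ln 2 / 21.2 = 0.03270 hr⁻¹
Accumulation ratio R = 1 / (1 − e^(−kτ)) = 1 / (1 − e^(−0.03270×27.0)) = 1 / (1 − 0.4136) = 1.705
Loading dose = maintenance dose × R = 316 × 1.705 ≈ 539 mg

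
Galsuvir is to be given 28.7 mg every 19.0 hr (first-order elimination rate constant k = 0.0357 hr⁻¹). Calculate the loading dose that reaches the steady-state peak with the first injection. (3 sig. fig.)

58.3 mg

Accumulation ratio R = 1 / (1 − e^(−kτ)) = 1 / (1 − e^(−0.03570×19.0)) = 1 / (1 − 0.5075) = 2.030
Loading dose = maintenance dose × R = 28.7 × 2.030 ≈ 58.3 mg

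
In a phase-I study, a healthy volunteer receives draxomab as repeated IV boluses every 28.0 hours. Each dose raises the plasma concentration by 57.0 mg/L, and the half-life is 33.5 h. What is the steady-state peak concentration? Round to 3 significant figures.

130 mg/L

k = ln 2 / 33.5 = 0.02069 h⁻¹
Fraction remaining after one interval: e^(−kτ) = e^(−0.02069 × 28.0) = 0.5603
R = 1 / (1 − 0.5603) = 2.274
Css,max = 57.0 × 2.274 ≈ 130 mg/L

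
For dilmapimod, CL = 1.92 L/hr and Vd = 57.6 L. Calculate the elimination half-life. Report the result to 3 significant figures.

20.8 hours

k = CL / V = 1.92 / 57.6 = 0.03333 hr⁻¹
t½ = ln 2 / k = ln 2 / 0.03333 ≈ 20.8 hours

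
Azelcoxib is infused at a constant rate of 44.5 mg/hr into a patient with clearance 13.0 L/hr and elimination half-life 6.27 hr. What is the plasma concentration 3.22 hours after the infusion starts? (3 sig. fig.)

1.03 µg/mL

Css = rate / CL = 44.5 / 13.0 = 3.423 µg/mL
k = ln 2 / 6.27 = 0.1105 hr⁻¹
C(t) = Css (1 − e^(−kt)) = 3.423 × (1 − e^(−0.3560)) = 3.423 × 0.2995 ≈ 1.03 µg/mL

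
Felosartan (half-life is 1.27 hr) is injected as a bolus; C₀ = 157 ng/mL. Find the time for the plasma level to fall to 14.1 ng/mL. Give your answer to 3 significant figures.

k = ln 2 / 1.27 = 0.5458 hr⁻¹
C(t) = C₀ e^(−kt)  ⇒  t = ln(C₀/C) / k
t = ln(157/14.1) / 0.5458 = 2.410 / 0.5458 ≈ 4.42 hours

4.42 hours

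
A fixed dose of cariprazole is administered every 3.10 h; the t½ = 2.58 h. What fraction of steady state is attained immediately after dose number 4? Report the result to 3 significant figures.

0.964

k = ln 2 / 2.58 = 0.2687 h⁻¹
f_n = 1 − e^(−nkτ) = 1 − e^(−4 × 0.2687 × 3.10) = 1 − e^(−3.331) = 1 − 0.03574 ≈ 0.964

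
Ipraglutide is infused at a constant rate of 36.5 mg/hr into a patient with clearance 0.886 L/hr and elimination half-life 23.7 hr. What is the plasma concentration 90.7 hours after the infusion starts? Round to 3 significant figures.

Css = rate / CL = 36.5 / 0.886 = 41.20 µg/mL
k = ln 2 / 23.7 = 0.02925 hr⁻¹
C(t) = Css (1 − e^(−kt)) = 41.20 × (1 − e^(−2.653)) = 41.20 × 0.9295 ≈ 38.3 µg/mL

38.3 µg/mL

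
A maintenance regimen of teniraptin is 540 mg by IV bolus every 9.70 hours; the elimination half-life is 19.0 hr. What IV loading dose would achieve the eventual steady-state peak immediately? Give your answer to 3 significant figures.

k = ln 2 / 19.0 = 0.03648 hr⁻¹
Accumulation ratio R = 1 / (1 − e^(−kτ)) = 1 / (1 − e^(−0.03648×9.70)) = 1 / (1 − 0.7020) = 3.355
Loading dose = maintenance dose × R = 540 × 3.355 ≈ 1810 mg

1810 mg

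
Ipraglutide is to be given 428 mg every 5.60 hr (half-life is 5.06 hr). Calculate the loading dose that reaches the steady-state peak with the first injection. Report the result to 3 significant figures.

799 mg

k = ln 2 / 5.06 = 0.1370 hr⁻¹
Accumulation ratio R = 1 / (1 − e^(−kτ)) = 1 / (1 − e^(−0.1370×5.60)) = 1 / (1 − 0.4643) = 1.867
Loading dose = maintenance dose × R = 428 × 1.867 ≈ 799 mg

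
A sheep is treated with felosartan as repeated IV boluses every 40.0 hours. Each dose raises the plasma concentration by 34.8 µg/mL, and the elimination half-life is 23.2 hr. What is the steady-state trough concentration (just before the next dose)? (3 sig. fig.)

k = ln 2 / 23.2 = 0.02988 hr⁻¹
Fraction remaining after one interval: e^(−kτ) = e^(−0.02988 × 40.0) = 0.3027
R = 1 / (1 − 0.3027) = 1.434
Css,max = 34.8 × 1.434 = 49.91 µg/mL
Css,min = Css,max × e^(−kτ) = 49.91 × 0.3027 ≈ 15.1 µg/mL

15.1 µg/mL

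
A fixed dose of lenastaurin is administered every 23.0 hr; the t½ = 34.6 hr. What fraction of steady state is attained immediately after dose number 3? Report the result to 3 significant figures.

0.749

k = ln 2 / 34.6 = 0.02003 hr⁻¹
f_n = 1 − e^(−nkτ) = 1 − e^(−3 × 0.02003 × 23.0) = 1 − e^(−1.382) = 1 − 0.2510 ≈ 0.749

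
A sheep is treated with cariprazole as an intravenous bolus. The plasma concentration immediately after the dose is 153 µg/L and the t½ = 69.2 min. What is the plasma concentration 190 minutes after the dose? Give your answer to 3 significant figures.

22.8 µg/L

k = ln 2 / 69.2 = 0.01002 min⁻¹
C(t) = C₀ e^(−kt) = 153 × e^(−0.01002 × 190) = 153 × e^(−1.903) = 153 × 0.1491 ≈ 22.8 µg/L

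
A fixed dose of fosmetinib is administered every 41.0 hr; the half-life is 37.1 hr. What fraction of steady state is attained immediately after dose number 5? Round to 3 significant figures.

0.978

k = ln 2 / 37.1 = 0.01868 hr⁻¹
f_n = 1 − e^(−nkτ) = 1 − e^(−5 × 0.01868 × 41.0) = 1 − e^(−3.830) = 1 − 0.02171 ≈ 0.978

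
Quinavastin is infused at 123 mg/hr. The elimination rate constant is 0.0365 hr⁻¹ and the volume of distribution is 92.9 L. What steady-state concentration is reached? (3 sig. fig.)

CL = k · V = 0.0365 × 92.9 = 3.391 L/hr
Css = rate / CL = 123 / 3.391 ≈ 36.3 mg/L

36.3 mg/L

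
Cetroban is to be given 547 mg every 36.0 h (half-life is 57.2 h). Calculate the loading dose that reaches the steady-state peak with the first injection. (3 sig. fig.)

k = ln 2 / 57.2 = 0.01212 h⁻¹
Accumulation ratio R = 1 / (1 − e^(−kτ)) = 1 / (1 − e^(−0.01212×36.0)) = 1 / (1 − 0.6465) = 2.829
Loading dose = maintenance dose × R = 547 × 2.829 ≈ 1550 mg

1550 mg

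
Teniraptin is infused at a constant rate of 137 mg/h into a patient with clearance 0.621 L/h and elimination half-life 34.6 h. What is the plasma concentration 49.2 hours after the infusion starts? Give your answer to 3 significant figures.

138 mg/L

Css = rate / CL = 137 / 0.621 = 220.6 mg/L
k = ln 2 / 34.6 = 0.02003 h⁻¹
C(t) = Css (1 − e^(−kt)) = 220.6 × (1 − e^(−0.9856)) = 220.6 × 0.6268 ≈ 138 mg/L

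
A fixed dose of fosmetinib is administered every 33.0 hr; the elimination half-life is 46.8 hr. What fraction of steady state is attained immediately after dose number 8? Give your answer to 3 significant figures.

k = ln 2 / 46.8 = 0.01481 hr⁻¹
f_n = 1 − e^(−nkτ) = 1 − e^(−8 × 0.01481 × 33.0) = 1 − e^(−3.910) = 1 − 0.02004 ≈ 0.980

0.980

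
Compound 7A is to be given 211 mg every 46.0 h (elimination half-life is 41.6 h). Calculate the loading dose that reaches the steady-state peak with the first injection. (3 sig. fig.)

394 mg

k = ln 2 / 41.6 = 0.01666 h⁻¹
Accumulation ratio R = 1 / (1 − e^(−kτ)) = 1 / (1 − e^(−0.01666×46.0)) = 1 / (1 − 0.4647) = 1.868
Loading dose = maintenance dose × R = 211 × 1.868 ≈ 394 mg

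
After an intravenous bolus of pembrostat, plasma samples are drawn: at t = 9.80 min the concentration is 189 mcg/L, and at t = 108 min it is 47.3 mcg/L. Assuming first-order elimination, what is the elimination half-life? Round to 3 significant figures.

49.1 minutes

k = ln(C₁/C₂) / (t₂ − t₁) = ln(189/47.3) / (108 − 9.80)
  = 1.385 / 98.20 = 0.01411 min⁻¹
t½ = ln 2 / k = ln 2 / 0.01411 ≈ 49.1 minutes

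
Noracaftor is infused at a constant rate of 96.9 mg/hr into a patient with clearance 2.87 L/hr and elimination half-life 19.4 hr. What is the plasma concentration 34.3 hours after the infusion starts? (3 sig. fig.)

Css = rate / CL = 96.9 / 2.87 = 33.76 mg/L
k = ln 2 / 19.4 = 0.03573 hr⁻¹
C(t) = Css (1 − e^(−kt)) = 33.76 × (1 − e^(−1.226)) = 33.76 × 0.7064 ≈ 23.8 mg/L

23.8 mg/L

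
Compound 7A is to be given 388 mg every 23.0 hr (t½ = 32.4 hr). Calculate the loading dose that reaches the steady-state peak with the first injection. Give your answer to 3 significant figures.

k = ln 2 / 32.4 = 0.02139 hr⁻¹
Accumulation ratio R = 1 / (1 − e^(−kτ)) = 1 / (1 − e^(−0.02139×23.0)) = 1 / (1 − 0.6114) = 2.573
Loading dose = maintenance dose × R = 388 × 2.573 ≈ 998 mg

998 mg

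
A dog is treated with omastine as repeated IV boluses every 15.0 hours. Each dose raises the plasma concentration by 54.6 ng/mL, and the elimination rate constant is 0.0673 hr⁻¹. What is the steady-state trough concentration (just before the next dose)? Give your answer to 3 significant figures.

Fraction remaining after one interval: e^(−kτ) = e^(−0.06730 × 15.0) = 0.3644
R = 1 / (1 − 0.3644) = 1.573
Css,max = 54.6 × 1.573 = 85.90 ng/mL
Css,min = Css,max × e^(−kτ) = 85.90 × 0.3644 ≈ 31.3 ng/mL

31.3 ng/mL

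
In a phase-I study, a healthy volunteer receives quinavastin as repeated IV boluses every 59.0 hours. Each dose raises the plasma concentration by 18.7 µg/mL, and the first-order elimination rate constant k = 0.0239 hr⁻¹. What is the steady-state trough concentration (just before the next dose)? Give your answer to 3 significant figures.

6.04 µg/mL

Fraction remaining after one interval: e^(−kτ) = e^(−0.02390 × 59.0) = 0.2441
R = 1 / (1 − 0.2441) = 1.323
Css,max = 18.7 × 1.323 = 24.74 µg/mL
Css,min = Css,max × e^(−kτ) = 24.74 × 0.2441 ≈ 6.04 µg/mL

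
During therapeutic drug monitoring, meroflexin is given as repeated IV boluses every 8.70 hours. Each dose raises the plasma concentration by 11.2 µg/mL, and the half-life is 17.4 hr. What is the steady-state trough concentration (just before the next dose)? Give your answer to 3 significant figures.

27.0 µg/mL

k = ln 2 / 17.4 = 0.03984 hr⁻¹
Fraction remaining after one interval: e^(−kτ) = e^(−0.03984 × 8.70) = 0.7071
R = 1 / (1 − 0.7071) = 3.414
Css,max = 11.2 × 3.414 = 38.24 µg/mL
Css,min = Css,max × e^(−kτ) = 38.24 × 0.7071 ≈ 27.0 µg/mL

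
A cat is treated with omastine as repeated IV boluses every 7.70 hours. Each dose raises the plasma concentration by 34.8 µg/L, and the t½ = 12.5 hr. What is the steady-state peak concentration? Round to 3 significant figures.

100 µg/L

k = ln 2 / 12.5 = 0.05545 hr⁻¹
Fraction remaining after one interval: e^(−kτ) = e^(−0.05545 × 7.70) = 0.6525
R = 1 / (1 − 0.6525) = 2.878
Css,max = 34.8 × 2.878 ≈ 100 µg/L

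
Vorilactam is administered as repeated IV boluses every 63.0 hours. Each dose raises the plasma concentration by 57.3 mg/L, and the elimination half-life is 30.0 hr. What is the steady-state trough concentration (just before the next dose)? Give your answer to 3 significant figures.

17.4 mg/L

k = ln 2 / 30.0 = 0.02310 hr⁻¹
Fraction remaining after one interval: e^(−kτ) = e^(−0.02310 × 63.0) = 0.2333
R = 1 / (1 − 0.2333) = 1.304
Css,max = 57.3 × 1.304 = 74.73 mg/L
Css,min = Css,max × e^(−kτ) = 74.73 × 0.2333 ≈ 17.4 mg/L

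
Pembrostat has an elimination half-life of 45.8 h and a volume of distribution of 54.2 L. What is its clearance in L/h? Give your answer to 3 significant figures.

0.820 L/h

k = ln 2 / t½ = ln 2 / 45.8 = 0.01513 h⁻¹
CL = k · V = 0.01513 × 54.2 ≈ 0.820 L/h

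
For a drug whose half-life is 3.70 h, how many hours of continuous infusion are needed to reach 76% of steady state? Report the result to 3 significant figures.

k = ln 2 / 3.70 = 0.1873 h⁻¹
f = 1 − e^(−kt)  ⇒  t = −ln(1 − f) / k
t = −ln(1 − 0.76) / 0.1873 = 1.427 / 0.1873 ≈ 7.62 hours

7.62 hours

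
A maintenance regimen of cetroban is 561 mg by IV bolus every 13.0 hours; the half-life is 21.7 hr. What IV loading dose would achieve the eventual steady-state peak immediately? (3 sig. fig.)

k = ln 2 / 21.7 = 0.03194 hr⁻¹
Accumulation ratio R = 1 / (1 − e^(−kτ)) = 1 / (1 − e^(−0.03194×13.0)) = 1 / (1 − 0.6602) = 2.943
Loading dose = maintenance dose × R = 561 × 2.943 ≈ 1650 mg

1650 mg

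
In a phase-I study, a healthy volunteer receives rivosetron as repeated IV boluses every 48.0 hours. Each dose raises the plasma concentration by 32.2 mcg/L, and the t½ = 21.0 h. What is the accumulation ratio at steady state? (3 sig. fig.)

1.26

k = ln 2 / 21.0 = 0.03301 h⁻¹
Fraction remaining after one interval: e^(−kτ) = e^(−0.03301 × 48.0) = 0.2051
R = 1 / (1 − 0.2051) = 1 / 0.7949 ≈ 1.26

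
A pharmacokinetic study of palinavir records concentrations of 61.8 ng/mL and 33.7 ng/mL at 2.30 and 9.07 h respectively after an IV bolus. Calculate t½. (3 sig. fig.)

7.74 hours

k = ln(C₁/C₂) / (t₂ − t₁) = ln(61.8/33.7) / (9.07 − 2.30)
  = 0.6064 / 6.770 = 0.08957 h⁻¹
t½ = ln 2 / k = ln 2 / 0.08957 ≈ 7.74 hours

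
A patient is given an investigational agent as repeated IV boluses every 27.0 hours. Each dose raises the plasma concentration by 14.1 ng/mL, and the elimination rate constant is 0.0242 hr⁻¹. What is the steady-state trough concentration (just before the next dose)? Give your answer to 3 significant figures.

Fraction remaining after one interval: e^(−kτ) = e^(−0.02420 × 27.0) = 0.5203
R = 1 / (1 − 0.5203) = 2.085
Css,max = 14.1 × 2.085 = 29.39 ng/mL
Css,min = Css,max × e^(−kτ) = 29.39 × 0.5203 ≈ 15.3 ng/mL

15.3 ng/mL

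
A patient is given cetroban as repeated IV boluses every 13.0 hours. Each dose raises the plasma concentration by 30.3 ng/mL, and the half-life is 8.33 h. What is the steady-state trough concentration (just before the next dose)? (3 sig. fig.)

k = ln 2 / 8.33 = 0.08321 h⁻¹
Fraction remaining after one interval: e^(−kτ) = e^(−0.08321 × 13.0) = 0.3390
R = 1 / (1 − 0.3390) = 1.513
Css,max = 30.3 × 1.513 = 45.84 ng/mL
Css,min = Css,max × e^(−kτ) = 45.84 × 0.3390 ≈ 15.5 ng/mL

15.5 ng/mL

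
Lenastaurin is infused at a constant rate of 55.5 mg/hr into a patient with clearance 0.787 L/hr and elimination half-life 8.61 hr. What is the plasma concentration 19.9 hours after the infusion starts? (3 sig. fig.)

Css = rate / CL = 55.5 / 0.787 = 70.52 µg/mL
k = ln 2 / 8.61 = 0.08050 hr⁻¹
C(t) = Css (1 − e^(−kt)) = 70.52 × (1 − e^(−1.602)) = 70.52 × 0.7985 ≈ 56.3 µg/mL

56.3 µg/mL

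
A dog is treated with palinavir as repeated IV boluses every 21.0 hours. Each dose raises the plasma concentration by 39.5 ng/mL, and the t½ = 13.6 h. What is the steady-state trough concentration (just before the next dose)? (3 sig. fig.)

20.6 ng/mL

k = ln 2 / 13.6 = 0.05097 h⁻¹
Fraction remaining after one interval: e^(−kτ) = e^(−0.05097 × 21.0) = 0.3429
R = 1 / (1 − 0.3429) = 1.522
Css,max = 39.5 × 1.522 = 60.11 ng/mL
Css,min = Css,max × e^(−kτ) = 60.11 × 0.3429 ≈ 20.6 ng/mL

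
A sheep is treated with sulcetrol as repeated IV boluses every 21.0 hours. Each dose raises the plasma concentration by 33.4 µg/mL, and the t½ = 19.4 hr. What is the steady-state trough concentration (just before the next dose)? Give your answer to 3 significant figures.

k = ln 2 / 19.4 = 0.03573 hr⁻¹
Fraction remaining after one interval: e^(−kτ) = e^(−0.03573 × 21.0) = 0.4722
R = 1 / (1 − 0.4722) = 1.895
Css,max = 33.4 × 1.895 = 63.28 µg/mL
Css,min = Css,max × e^(−kτ) = 63.28 × 0.4722 ≈ 29.9 µg/mL

29.9 µg/mL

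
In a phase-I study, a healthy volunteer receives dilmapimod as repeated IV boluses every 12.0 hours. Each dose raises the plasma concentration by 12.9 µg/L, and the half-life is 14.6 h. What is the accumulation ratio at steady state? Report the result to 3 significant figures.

2.30

k = ln 2 / 14.6 = 0.04748 h⁻¹
Fraction remaining after one interval: e^(−kτ) = e^(−0.04748 × 12.0) = 0.5657
R = 1 / (1 − 0.5657) = 1 / 0.4343 ≈ 2.30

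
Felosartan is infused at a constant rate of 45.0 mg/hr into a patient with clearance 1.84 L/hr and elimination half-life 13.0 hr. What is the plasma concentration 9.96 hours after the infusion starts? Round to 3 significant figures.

Css = rate / CL = 45.0 / 1.84 = 24.46 mg/L
k = ln 2 / 13.0 = 0.05332 hr⁻¹
C(t) = Css (1 − e^(−kt)) = 24.46 × (1 − e^(−0.5311)) = 24.46 × 0.4120 ≈ 10.1 mg/L

10.1 mg/L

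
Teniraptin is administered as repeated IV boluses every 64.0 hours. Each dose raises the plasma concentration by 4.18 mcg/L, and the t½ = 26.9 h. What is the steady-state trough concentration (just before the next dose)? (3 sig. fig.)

k = ln 2 / 26.9 = 0.02577 h⁻¹
Fraction remaining after one interval: e^(−kτ) = e^(−0.02577 × 64.0) = 0.1922
R = 1 / (1 − 0.1922) = 1.238
Css,max = 4.18 × 1.238 = 5.175 mcg/L
Css,min = Css,max × e^(−kτ) = 5.175 × 0.1922 ≈ 0.995 mcg/L

0.995 mcg/L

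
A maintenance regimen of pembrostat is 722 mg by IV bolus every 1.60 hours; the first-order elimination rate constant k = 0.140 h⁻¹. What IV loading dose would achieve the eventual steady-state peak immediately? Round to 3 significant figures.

3600 mg

Accumulation ratio R = 1 / (1 − e^(−kτ)) = 1 / (1 − e^(−0.1400×1.60)) = 1 / (1 − 0.7993) = 4.983
Loading dose = maintenance dose × R = 722 × 4.983 ≈ 3600 mg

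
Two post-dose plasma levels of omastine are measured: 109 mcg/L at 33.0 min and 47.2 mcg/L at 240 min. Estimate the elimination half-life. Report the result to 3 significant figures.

k = ln(C₁/C₂) / (t₂ − t₁) = ln(109/47.2) / (240 − 33.0)
  = 0.8370 / 207.0 = 0.004043 min⁻¹
t½ = ln 2 / k = ln 2 / 0.004043 ≈ 171 minutes

171 minutes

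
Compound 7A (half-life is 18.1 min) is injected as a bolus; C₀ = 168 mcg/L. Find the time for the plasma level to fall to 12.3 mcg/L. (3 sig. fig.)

k = ln 2 / 18.1 = 0.03830 min⁻¹
C(t) = C₀ e^(−kt)  ⇒  t = ln(C₀/C) / k
t = ln(168/12.3) / 0.03830 = 2.614 / 0.03830 ≈ 68.3 minutes

68.3 minutes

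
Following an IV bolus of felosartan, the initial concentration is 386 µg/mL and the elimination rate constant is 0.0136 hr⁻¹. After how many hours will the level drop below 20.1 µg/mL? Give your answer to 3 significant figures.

217 hours

C(t) = C₀ e^(−kt)  ⇒  t = ln(C₀/C) / k
t = ln(386/20.1) / 0.01360 = 2.955 / 0.01360 ≈ 217 hours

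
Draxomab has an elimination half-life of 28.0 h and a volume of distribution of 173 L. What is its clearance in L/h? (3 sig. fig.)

k = ln 2 / t½ = ln 2 / 28.0 = 0.02476 h⁻¹
CL = k · V = 0.02476 × 173 ≈ 4.28 L/h

4.28 L/h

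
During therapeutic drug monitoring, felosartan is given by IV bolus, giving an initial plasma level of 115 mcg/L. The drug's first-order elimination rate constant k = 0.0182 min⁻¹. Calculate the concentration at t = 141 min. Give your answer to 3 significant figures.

8.84 mcg/L

C(t) = C₀ e^(−kt) = 115 × e^(−0.01820 × 141) = 115 × e^(−2.566) = 115 × 0.07683 ≈ 8.84 mcg/L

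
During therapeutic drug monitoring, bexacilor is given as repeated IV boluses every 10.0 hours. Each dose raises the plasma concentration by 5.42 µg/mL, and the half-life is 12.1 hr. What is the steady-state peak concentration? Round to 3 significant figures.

12.4 µg/mL

k = ln 2 / 12.1 = 0.05728 hr⁻¹
Fraction remaining after one interval: e^(−kτ) = e^(−0.05728 × 10.0) = 0.5639
R = 1 / (1 − 0.5639) = 2.293
Css,max = 5.42 × 2.293 ≈ 12.4 µg/mL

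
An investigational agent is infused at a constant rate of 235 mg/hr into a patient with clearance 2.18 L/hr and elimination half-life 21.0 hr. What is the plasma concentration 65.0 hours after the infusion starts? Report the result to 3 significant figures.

95.2 mg/L

Css = rate / CL = 235 / 2.18 = 107.8 mg/L
k = ln 2 / 21.0 = 0.03301 hr⁻¹
C(t) = Css (1 − e^(−kt)) = 107.8 × (1 − e^(−2.145)) = 107.8 × 0.8830 ≈ 95.2 mg/L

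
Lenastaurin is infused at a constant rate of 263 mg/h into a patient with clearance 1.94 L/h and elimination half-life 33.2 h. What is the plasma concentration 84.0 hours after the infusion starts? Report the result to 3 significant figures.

112 mg/L

Css = rate / CL = 263 / 1.94 = 135.6 mg/L
k = ln 2 / 33.2 = 0.02088 h⁻¹
C(t) = Css (1 − e^(−kt)) = 135.6 × (1 − e^(−1.754)) = 135.6 × 0.8269 ≈ 112 mg/L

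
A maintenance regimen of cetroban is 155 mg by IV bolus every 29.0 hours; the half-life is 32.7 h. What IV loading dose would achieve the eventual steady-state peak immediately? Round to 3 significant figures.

338 mg

k = ln 2 / 32.7 = 0.02120 h⁻¹
Accumulation ratio R = 1 / (1 − e^(−kτ)) = 1 / (1 − e^(−0.02120×29.0)) = 1 / (1 − 0.5408) = 2.178
Loading dose = maintenance dose × R = 155 × 2.178 ≈ 338 mg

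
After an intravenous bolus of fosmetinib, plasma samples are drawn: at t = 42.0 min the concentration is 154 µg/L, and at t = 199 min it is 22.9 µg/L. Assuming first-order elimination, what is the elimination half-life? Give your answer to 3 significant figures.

57.1 minutes

k = ln(C₁/C₂) / (t₂ − t₁) = ln(154/22.9) / (199 − 42.0)
  = 1.906 / 157.0 = 0.01214 min⁻¹
t½ = ln 2 / k = ln 2 / 0.01214 ≈ 57.1 minutes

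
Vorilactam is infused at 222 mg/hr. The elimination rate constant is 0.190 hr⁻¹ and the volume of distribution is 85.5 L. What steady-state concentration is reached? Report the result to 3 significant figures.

CL = k · V = 0.190 × 85.5 = 16.25 L/hr
Css = rate / CL = 222 / 16.25 ≈ 13.7 µg/mL

13.7 µg/mL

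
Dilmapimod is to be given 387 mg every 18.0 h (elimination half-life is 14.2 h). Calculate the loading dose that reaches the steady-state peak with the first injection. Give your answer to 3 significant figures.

k = ln 2 / 14.2 = 0.04881 h⁻¹
Accumulation ratio R = 1 / (1 − e^(−kτ)) = 1 / (1 − e^(−0.04881×18.0)) = 1 / (1 − 0.4153) = 1.710
Loading dose = maintenance dose × R = 387 × 1.710 ≈ 662 mg

662 mg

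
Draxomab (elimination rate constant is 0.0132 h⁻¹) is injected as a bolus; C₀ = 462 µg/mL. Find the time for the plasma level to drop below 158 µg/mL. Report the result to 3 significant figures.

C(t) = C₀ e^(−kt)  ⇒  t = ln(C₀/C) / k
t = ln(462/158) / 0.01320 = 1.073 / 0.01320 ≈ 81.3 hours

81.3 hours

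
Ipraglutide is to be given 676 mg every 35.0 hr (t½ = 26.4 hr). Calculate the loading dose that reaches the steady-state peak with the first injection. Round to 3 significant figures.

1120 mg

k = ln 2 / 26.4 = 0.02626 hr⁻¹
Accumulation ratio R = 1 / (1 − e^(−kτ)) = 1 / (1 − e^(−0.02626×35.0)) = 1 / (1 − 0.3989) = 1.664
Loading dose = maintenance dose × R = 676 × 1.664 ≈ 1120 mg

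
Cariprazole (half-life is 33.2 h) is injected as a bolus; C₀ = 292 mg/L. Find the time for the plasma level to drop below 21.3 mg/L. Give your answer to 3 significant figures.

125 hours

k = ln 2 / 33.2 = 0.02088 h⁻¹
C(t) = C₀ e^(−kt)  ⇒  t = ln(C₀/C) / k
t = ln(292/21.3) / 0.02088 = 2.618 / 0.02088 ≈ 125 hours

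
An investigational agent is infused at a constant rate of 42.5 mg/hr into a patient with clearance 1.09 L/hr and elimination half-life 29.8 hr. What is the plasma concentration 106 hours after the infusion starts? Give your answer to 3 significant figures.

35.7 mg/L

Css = rate / CL = 42.5 / 1.09 = 38.99 mg/L
k = ln 2 / 29.8 = 0.02326 hr⁻¹
C(t) = Css (1 − e^(−kt)) = 38.99 × (1 − e^(−2.466)) = 38.99 × 0.9150 ≈ 35.7 mg/L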